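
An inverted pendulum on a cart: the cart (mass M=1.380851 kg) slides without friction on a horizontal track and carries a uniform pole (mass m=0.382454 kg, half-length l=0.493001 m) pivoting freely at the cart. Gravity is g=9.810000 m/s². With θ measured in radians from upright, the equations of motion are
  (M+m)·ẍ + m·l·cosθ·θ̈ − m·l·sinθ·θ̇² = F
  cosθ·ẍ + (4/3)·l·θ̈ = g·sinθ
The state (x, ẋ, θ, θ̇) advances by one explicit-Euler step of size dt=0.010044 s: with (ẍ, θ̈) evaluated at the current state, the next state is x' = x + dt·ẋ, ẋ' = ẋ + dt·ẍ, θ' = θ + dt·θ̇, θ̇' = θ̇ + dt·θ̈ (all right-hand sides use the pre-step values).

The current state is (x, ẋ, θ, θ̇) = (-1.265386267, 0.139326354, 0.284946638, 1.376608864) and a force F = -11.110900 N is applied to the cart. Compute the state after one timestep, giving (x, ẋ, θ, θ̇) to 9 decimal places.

sinθ=0.281106241, cosθ=0.959676654
temp = (F + m·l·θ̇²·sinθ)/(M+m) = (-11.110900 + 0.100442756)/1.763305 = -6.244215972
θ̈ = (g·sinθ − cosθ·temp)/(l·(4/3 − m·cos²θ/(M+m))) = 15.657175246
ẍ = temp − m·l·θ̈·cosθ/(M+m) = -7.850927506
Euler: x'=-1.265386267+0.010044·0.139326354=-1.263986873, ẋ'=0.139326354+0.010044·-7.850927506=0.060471638
       θ'=0.284946638+0.010044·1.376608864=0.298773297, θ̇'=1.376608864+0.010044·15.657175246=1.533869532

(-1.263986873, 0.060471638, 0.298773297, 1.533869532)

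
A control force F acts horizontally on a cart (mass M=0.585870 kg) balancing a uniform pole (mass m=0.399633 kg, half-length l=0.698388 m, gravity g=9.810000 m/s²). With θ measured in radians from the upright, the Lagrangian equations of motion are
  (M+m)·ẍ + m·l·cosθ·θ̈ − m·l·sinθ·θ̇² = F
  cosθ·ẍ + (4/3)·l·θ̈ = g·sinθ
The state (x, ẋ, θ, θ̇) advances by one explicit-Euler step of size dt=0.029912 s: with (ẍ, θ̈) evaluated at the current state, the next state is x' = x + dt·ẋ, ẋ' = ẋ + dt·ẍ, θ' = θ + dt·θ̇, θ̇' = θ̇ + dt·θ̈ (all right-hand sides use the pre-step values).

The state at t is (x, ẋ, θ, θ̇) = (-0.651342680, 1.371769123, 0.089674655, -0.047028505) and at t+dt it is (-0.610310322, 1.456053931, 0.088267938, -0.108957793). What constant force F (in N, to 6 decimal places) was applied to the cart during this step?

F = 2.201335 N

ẍ = (ẋ'−ẋ)/dt = (1.456053931−1.371769123)/0.029912 = 2.817759
θ̈ = (θ̇'−θ̇)/dt = (-0.108957793−-0.047028505)/0.029912 = -2.070383
sinθ=0.089555, cosθ=0.995982
F = (M+m)·ẍ + m·l·cosθ·θ̈ − m·l·sinθ·θ̇² = 2.776910 + -0.575520 − 0.000055 = 2.201335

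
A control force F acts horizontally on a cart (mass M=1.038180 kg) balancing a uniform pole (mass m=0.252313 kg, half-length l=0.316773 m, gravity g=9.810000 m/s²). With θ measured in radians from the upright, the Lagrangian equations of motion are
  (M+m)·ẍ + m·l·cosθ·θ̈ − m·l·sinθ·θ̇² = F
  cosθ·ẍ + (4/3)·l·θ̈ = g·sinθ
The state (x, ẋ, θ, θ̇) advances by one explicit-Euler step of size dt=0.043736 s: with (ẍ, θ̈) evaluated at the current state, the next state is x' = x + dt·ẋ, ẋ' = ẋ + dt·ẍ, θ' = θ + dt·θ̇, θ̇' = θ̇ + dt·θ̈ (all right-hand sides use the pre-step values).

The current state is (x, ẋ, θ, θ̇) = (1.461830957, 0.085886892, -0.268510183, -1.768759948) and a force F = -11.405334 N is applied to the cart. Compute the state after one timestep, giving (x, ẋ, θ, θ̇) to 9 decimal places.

(1.465587306, -0.345628585, -0.345868668, -1.053196874)

sinθ=-0.265295299, cosθ=0.964167208
temp = (F + m·l·θ̇²·sinθ)/(M+m) = (-11.405334 + -0.066336894)/1.290493 = -8.889370879
θ̈ = (g·sinθ − cosθ·temp)/(l·(4/3 − m·cos²θ/(M+m))) = 16.360962919
ẍ = temp − m·l·θ̈·cosθ/(M+m) = -9.866368146
Euler: x'=1.461830957+0.043736·0.085886892=1.465587306, ẋ'=0.085886892+0.043736·-9.866368146=-0.345628585
       θ'=-0.268510183+0.043736·-1.768759948=-0.345868668, θ̇'=-1.768759948+0.043736·16.360962919=-1.053196874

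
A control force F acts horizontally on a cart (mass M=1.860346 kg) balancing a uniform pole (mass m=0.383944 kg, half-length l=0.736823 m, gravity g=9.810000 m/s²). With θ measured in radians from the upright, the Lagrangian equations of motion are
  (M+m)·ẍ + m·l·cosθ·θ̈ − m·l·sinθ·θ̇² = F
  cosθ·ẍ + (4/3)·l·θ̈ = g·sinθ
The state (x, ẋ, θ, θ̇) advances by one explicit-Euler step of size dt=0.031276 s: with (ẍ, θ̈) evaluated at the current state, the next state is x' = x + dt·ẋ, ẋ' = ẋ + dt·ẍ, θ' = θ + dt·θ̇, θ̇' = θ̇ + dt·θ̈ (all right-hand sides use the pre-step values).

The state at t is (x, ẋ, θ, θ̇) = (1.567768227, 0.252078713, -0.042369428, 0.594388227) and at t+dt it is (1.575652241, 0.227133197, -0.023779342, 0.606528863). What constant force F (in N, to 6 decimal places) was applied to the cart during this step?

ẍ = (ẋ'−ẋ)/dt = (0.227133197−0.252078713)/0.031276 = -0.797593
θ̈ = (θ̇'−θ̇)/dt = (0.606528863−0.594388227)/0.031276 = 0.388177
sinθ=-0.042357, cosθ=0.999103
F = (M+m)·ẍ + m·l·cosθ·θ̈ − m·l·sinθ·θ̇² = -1.790030 + 0.109716 − -0.004233 = -1.676080

F = -1.676080 N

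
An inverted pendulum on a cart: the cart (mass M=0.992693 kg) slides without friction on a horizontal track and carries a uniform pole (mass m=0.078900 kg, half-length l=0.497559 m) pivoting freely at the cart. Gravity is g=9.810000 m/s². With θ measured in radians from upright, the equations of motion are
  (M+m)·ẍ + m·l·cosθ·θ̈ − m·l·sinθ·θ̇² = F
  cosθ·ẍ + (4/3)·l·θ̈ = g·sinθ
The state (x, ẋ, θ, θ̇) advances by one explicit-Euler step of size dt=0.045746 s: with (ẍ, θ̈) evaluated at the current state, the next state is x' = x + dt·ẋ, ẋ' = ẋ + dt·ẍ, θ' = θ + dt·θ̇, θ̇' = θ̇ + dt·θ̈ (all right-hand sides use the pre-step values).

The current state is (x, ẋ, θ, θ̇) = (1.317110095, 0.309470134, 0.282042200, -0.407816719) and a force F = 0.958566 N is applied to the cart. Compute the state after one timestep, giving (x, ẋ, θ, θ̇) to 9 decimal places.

(1.331267116, 0.345689093, 0.263386216, -0.271985210)

sinθ=0.278317738, cosθ=0.960489061
temp = (F + m·l·θ̇²·sinθ)/(M+m) = (0.958566 + 0.001817157)/1.071593 = 0.896220074
θ̈ = (g·sinθ − cosθ·temp)/(l·(4/3 − m·cos²θ/(M+m))) = 2.969254338
ẍ = temp − m·l·θ̈·cosθ/(M+m) = 0.791740463
Euler: x'=1.317110095+0.045746·0.309470134=1.331267116, ẋ'=0.309470134+0.045746·0.791740463=0.345689093
       θ'=0.282042200+0.045746·-0.407816719=0.263386216, θ̇'=-0.407816719+0.045746·2.969254338=-0.271985210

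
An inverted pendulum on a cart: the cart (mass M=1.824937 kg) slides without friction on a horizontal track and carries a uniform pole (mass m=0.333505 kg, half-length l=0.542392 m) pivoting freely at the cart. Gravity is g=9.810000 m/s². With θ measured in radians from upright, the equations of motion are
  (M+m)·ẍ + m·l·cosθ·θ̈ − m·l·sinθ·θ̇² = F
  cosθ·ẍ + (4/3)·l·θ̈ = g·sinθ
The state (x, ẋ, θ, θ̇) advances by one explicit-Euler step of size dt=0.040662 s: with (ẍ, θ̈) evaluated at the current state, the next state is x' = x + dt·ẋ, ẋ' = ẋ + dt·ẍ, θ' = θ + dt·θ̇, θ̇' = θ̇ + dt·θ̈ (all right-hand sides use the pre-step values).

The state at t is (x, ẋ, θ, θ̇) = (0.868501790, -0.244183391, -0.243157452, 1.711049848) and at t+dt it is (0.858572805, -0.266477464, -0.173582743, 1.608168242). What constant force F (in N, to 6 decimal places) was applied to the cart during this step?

F = -1.500136 N

ẍ = (ẋ'−ẋ)/dt = (-0.266477464−-0.244183391)/0.040662 = -0.548278
θ̈ = (θ̇'−θ̇)/dt = (1.608168242−1.711049848)/0.040662 = -2.530166
sinθ=-0.240768, cosθ=0.970583
F = (M+m)·ẍ + m·l·cosθ·θ̈ − m·l·sinθ·θ̇² = -1.183426 + -0.444219 − -0.127509 = -1.500136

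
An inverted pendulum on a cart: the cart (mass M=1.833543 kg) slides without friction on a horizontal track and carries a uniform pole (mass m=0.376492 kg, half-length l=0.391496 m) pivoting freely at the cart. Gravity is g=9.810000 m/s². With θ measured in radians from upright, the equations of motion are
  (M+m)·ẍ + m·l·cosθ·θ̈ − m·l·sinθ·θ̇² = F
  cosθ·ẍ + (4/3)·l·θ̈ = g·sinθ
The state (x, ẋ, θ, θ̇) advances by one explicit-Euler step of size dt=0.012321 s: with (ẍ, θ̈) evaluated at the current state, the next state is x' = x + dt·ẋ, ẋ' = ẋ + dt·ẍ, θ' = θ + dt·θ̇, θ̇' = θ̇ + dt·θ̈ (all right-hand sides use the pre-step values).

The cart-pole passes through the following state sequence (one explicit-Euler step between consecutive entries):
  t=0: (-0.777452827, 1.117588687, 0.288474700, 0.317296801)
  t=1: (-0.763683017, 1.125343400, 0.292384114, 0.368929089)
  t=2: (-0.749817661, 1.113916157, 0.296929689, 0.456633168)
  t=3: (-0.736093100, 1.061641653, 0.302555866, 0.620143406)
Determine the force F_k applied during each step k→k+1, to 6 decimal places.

step 0→1:
  ẍ = (ẋ'−ẋ)/dt = (1.125343400−1.117588687)/0.012321 = 0.629390
  θ̈ = (θ̇'−θ̇)/dt = (0.368929089−0.317296801)/0.012321 = 4.190592
  sinθ=0.284490, cosθ=0.958679
  F = (M+m)·ẍ + m·l·cosθ·θ̈ − m·l·sinθ·θ̇² = 1.390974 + 0.592150 − 0.004222 = 1.978902
step 1→2:
  ẍ = (ẋ'−ẋ)/dt = (1.113916157−1.125343400)/0.012321 = -0.927461
  θ̈ = (θ̇'−θ̇)/dt = (0.456633168−0.368929089)/0.012321 = 7.118260
  sinθ=0.288236, cosθ=0.957559
  F = (M+m)·ẍ + m·l·cosθ·θ̈ − m·l·sinθ·θ̇² = -2.049721 + 1.004668 − 0.005783 = -1.050835
step 2→3:
  ẍ = (ẋ'−ẋ)/dt = (1.061641653−1.113916157)/0.012321 = -4.242716
  θ̈ = (θ̇'−θ̇)/dt = (0.620143406−0.456633168)/0.012321 = 13.270858
  sinθ=0.292586, cosθ=0.956239
  F = (M+m)·ẍ + m·l·cosθ·θ̈ − m·l·sinθ·θ̇² = -9.376551 + 1.870461 − 0.008992 = -7.515082

F_0 = 1.978902 N
F_1 = -1.050835 N
F_2 = -7.515082 N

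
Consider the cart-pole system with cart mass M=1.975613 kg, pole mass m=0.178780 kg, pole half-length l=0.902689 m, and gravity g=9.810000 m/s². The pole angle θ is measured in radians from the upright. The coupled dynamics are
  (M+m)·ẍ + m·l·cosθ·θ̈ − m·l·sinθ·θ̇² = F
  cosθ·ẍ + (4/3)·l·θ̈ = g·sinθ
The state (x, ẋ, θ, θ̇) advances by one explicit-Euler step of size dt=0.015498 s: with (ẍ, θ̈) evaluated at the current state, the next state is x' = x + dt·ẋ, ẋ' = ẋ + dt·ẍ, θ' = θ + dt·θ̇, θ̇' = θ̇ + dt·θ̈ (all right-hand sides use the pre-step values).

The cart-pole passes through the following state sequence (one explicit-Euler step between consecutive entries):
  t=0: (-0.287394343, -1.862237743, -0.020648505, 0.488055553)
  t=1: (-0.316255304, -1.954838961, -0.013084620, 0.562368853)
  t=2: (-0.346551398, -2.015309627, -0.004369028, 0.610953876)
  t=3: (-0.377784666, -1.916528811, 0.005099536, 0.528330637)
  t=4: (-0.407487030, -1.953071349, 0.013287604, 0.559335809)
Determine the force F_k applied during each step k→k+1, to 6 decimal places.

F_0 = -12.098128 N
F_1 = -7.899543 N
F_2 = 12.871528 N
F_3 = -4.757189 N

step 0→1:
  ẍ = (ẋ'−ẋ)/dt = (-1.954838961−-1.862237743)/0.015498 = -5.975043
  θ̈ = (θ̇'−θ̇)/dt = (0.562368853−0.488055553)/0.015498 = 4.795025
  sinθ=-0.020647, cosθ=0.999787
  F = (M+m)·ẍ + m·l·cosθ·θ̈ − m·l·sinθ·θ̇² = -12.872591 + 0.773669 − -0.000794 = -12.098128
step 1→2:
  ẍ = (ẋ'−ẋ)/dt = (-2.015309627−-1.954838961)/0.015498 = -3.901837
  θ̈ = (θ̇'−θ̇)/dt = (0.610953876−0.562368853)/0.015498 = 3.134922
  sinθ=-0.013084, cosθ=0.999914
  F = (M+m)·ẍ + m·l·cosθ·θ̈ − m·l·sinθ·θ̇² = -8.406090 + 0.505879 − -0.000668 = -7.899543
step 2→3:
  ẍ = (ẋ'−ẋ)/dt = (-1.916528811−-2.015309627)/0.015498 = 6.373778
  θ̈ = (θ̇'−θ̇)/dt = (0.528330637−0.610953876)/0.015498 = -5.331219
  sinθ=-0.004369, cosθ=0.999990
  F = (M+m)·ẍ + m·l·cosθ·θ̈ − m·l·sinθ·θ̇² = 13.731623 + -0.860359 − -0.000263 = 12.871528
step 3→4:
  ẍ = (ẋ'−ẋ)/dt = (-1.953071349−-1.916528811)/0.015498 = -2.357887
  θ̈ = (θ̇'−θ̇)/dt = (0.559335809−0.528330637)/0.015498 = 2.000592
  sinθ=0.005100, cosθ=0.999987
  F = (M+m)·ẍ + m·l·cosθ·θ̈ − m·l·sinθ·θ̇² = -5.079816 + 0.322857 − 0.000230 = -4.757189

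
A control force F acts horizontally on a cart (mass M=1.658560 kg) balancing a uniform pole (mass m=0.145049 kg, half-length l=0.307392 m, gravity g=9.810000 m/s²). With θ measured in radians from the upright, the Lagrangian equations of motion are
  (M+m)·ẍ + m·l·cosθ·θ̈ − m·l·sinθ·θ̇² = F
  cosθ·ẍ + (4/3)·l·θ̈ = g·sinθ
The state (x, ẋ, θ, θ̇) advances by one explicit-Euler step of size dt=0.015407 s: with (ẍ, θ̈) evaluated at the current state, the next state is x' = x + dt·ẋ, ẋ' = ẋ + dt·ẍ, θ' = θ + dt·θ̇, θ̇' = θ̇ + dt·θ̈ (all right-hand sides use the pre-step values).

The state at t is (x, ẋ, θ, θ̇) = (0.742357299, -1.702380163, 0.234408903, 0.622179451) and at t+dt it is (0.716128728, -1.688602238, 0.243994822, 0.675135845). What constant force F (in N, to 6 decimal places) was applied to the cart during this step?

ẍ = (ẋ'−ẋ)/dt = (-1.688602238−-1.702380163)/0.015407 = 0.894264
θ̈ = (θ̇'−θ̇)/dt = (0.675135845−0.622179451)/0.015407 = 3.437165
sinθ=0.232268, cosθ=0.972652
F = (M+m)·ẍ + m·l·cosθ·θ̈ − m·l·sinθ·θ̇² = 1.612903 + 0.149061 − 0.004009 = 1.757955

F = 1.757955 N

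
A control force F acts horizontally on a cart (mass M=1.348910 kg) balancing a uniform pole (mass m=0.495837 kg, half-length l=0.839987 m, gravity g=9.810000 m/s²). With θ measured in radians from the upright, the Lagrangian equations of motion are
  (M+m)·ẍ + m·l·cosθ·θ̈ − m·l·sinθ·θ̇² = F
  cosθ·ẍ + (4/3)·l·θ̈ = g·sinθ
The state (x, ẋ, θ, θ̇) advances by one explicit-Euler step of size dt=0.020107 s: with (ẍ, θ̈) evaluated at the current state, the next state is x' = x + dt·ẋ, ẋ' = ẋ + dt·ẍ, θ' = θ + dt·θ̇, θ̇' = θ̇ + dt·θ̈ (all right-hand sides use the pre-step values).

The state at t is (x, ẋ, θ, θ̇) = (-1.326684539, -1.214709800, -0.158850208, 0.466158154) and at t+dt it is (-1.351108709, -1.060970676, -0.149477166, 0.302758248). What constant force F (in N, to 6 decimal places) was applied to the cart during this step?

ẍ = (ẋ'−ẋ)/dt = (-1.060970676−-1.214709800)/0.020107 = 7.646050
θ̈ = (θ̇'−θ̇)/dt = (0.302758248−0.466158154)/0.020107 = -8.126518
sinθ=-0.158183, cosθ=0.987410
F = (M+m)·ẍ + m·l·cosθ·θ̈ − m·l·sinθ·θ̇² = 14.105027 + -3.342054 − -0.014317 = 10.777290

F = 10.777290 N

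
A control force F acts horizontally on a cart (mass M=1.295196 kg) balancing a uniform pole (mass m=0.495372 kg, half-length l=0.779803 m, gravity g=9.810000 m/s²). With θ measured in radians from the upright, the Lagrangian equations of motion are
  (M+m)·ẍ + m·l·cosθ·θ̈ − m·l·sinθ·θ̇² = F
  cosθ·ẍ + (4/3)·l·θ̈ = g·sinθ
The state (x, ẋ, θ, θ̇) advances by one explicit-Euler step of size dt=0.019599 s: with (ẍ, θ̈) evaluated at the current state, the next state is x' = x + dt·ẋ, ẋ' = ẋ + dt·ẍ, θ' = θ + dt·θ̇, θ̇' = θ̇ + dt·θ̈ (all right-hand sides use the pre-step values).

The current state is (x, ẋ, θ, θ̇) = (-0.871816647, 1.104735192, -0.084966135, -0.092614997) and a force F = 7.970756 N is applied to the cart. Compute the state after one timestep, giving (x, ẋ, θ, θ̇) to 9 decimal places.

sinθ=-0.084863940, cosθ=0.996392549
temp = (F + m·l·θ̇²·sinθ)/(M+m) = (7.970756 + -0.000281191)/1.790568 = 4.451366722
θ̈ = (g·sinθ − cosθ·temp)/(l·(4/3 − m·cos²θ/(M+m))) = -6.380959243
ẍ = temp − m·l·θ̈·cosθ/(M+m) = 5.823012528
Euler: x'=-0.871816647+0.019599·1.104735192=-0.850164942, ẋ'=1.104735192+0.019599·5.823012528=1.218860415
       θ'=-0.084966135+0.019599·-0.092614997=-0.086781296, θ̇'=-0.092614997+0.019599·-6.380959243=-0.217675417

(-0.850164942, 1.218860415, -0.086781296, -0.217675417)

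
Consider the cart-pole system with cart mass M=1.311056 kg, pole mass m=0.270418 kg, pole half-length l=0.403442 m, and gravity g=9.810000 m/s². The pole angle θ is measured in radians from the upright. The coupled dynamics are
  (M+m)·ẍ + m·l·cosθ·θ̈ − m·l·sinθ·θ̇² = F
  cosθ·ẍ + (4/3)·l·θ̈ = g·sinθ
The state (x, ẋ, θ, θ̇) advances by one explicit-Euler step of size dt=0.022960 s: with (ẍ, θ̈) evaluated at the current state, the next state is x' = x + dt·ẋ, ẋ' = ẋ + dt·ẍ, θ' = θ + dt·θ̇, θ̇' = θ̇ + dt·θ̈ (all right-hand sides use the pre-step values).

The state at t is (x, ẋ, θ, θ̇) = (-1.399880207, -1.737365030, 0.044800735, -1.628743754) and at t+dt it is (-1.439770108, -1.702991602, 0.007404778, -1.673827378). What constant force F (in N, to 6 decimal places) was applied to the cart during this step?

F = 2.140657 N

ẍ = (ẋ'−ẋ)/dt = (-1.702991602−-1.737365030)/0.022960 = 1.497101
θ̈ = (θ̇'−θ̇)/dt = (-1.673827378−-1.628743754)/0.022960 = -1.963572
sinθ=0.044786, cosθ=0.998997
F = (M+m)·ẍ + m·l·cosθ·θ̈ − m·l·sinθ·θ̇² = 2.367626 + -0.214007 − 0.012962 = 2.140657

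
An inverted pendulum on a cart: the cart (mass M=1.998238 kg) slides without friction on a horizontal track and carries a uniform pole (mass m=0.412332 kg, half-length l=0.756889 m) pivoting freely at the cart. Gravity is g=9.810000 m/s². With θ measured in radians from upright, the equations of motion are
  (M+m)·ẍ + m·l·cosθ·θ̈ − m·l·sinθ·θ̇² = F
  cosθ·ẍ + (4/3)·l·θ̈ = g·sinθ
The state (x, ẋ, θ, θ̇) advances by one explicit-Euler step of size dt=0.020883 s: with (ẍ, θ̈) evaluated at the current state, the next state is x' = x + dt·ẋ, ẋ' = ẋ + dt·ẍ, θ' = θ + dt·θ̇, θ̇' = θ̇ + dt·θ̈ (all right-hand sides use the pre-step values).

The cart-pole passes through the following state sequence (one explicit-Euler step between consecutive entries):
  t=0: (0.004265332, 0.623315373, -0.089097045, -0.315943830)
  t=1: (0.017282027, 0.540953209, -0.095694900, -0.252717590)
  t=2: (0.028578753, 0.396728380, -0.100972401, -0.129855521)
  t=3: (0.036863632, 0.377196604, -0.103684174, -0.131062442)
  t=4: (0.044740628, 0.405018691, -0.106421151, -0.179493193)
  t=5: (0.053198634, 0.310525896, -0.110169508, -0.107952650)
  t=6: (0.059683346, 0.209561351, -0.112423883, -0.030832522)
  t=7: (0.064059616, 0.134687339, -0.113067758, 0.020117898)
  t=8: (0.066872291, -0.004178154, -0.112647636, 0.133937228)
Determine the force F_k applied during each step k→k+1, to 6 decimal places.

step 0→1:
  ẍ = (ẋ'−ẋ)/dt = (0.540953209−0.623315373)/0.020883 = -3.943981
  θ̈ = (θ̇'−θ̇)/dt = (-0.252717590−-0.315943830)/0.020883 = 3.027642
  sinθ=-0.088979, cosθ=0.996033
  F = (M+m)·ẍ + m·l·cosθ·θ̈ − m·l·sinθ·θ̇² = -9.507243 + 0.941147 − -0.002772 = -8.563324
step 1→2:
  ẍ = (ẋ'−ẋ)/dt = (0.396728380−0.540953209)/0.020883 = -6.906327
  θ̈ = (θ̇'−θ̇)/dt = (-0.129855521−-0.252717590)/0.020883 = 5.883353
  sinθ=-0.095549, cosθ=0.995425
  F = (M+m)·ẍ + m·l·cosθ·θ̈ − m·l·sinθ·θ̇² = -16.648185 + 1.827732 − -0.001904 = -14.818548
step 2→3:
  ẍ = (ẋ'−ẋ)/dt = (0.377196604−0.396728380)/0.020883 = -0.935296
  θ̈ = (θ̇'−θ̇)/dt = (-0.131062442−-0.129855521)/0.020883 = -0.057794
  sinθ=-0.100801, cosθ=0.994907
  F = (M+m)·ẍ + m·l·cosθ·θ̈ − m·l·sinθ·θ̇² = -2.254595 + -0.017945 − -0.000530 = -2.272010
step 3→4:
  ẍ = (ẋ'−ẋ)/dt = (0.405018691−0.377196604)/0.020883 = 1.332284
  θ̈ = (θ̇'−θ̇)/dt = (-0.179493193−-0.131062442)/0.020883 = -2.319147
  sinθ=-0.103498, cosθ=0.994630
  F = (M+m)·ẍ + m·l·cosθ·θ̈ − m·l·sinθ·θ̇² = 3.211564 + -0.719895 − -0.000555 = 2.492224
step 4→5:
  ẍ = (ẋ'−ẋ)/dt = (0.310525896−0.405018691)/0.020883 = -4.524867
  θ̈ = (θ̇'−θ̇)/dt = (-0.107952650−-0.179493193)/0.020883 = 3.425779
  sinθ=-0.106220, cosθ=0.994343
  F = (M+m)·ẍ + m·l·cosθ·θ̈ − m·l·sinθ·θ̇² = -10.907508 + 1.063101 − -0.001068 = -9.843339
step 5→6:
  ẍ = (ẋ'−ẋ)/dt = (0.209561351−0.310525896)/0.020883 = -4.834772
  θ̈ = (θ̇'−θ̇)/dt = (-0.030832522−-0.107952650)/0.020883 = 3.692962
  sinθ=-0.109947, cosθ=0.993937
  F = (M+m)·ẍ + m·l·cosθ·θ̈ − m·l·sinθ·θ̇² = -11.654557 + 1.145548 − -0.000400 = -10.508609
step 6→7:
  ẍ = (ẋ'−ẋ)/dt = (0.134687339−0.209561351)/0.020883 = -3.585405
  θ̈ = (θ̇'−θ̇)/dt = (0.020117898−-0.030832522)/0.020883 = 2.439804
  sinθ=-0.112187, cosθ=0.993687
  F = (M+m)·ẍ + m·l·cosθ·θ̈ − m·l·sinθ·θ̇² = -8.642870 + 0.756630 − -0.000033 = -7.886206
step 7→8:
  ẍ = (ẋ'−ẋ)/dt = (-0.004178154−0.134687339)/0.020883 = -6.649691
  θ̈ = (θ̇'−θ̇)/dt = (0.133937228−0.020117898)/0.020883 = 5.450334
  sinθ=-0.112827, cosθ=0.993615
  F = (M+m)·ẍ + m·l·cosθ·θ̈ − m·l·sinθ·θ̇² = -16.029545 + 1.690131 − -0.000014 = -14.339400

F_0 = -8.563324 N
F_1 = -14.818548 N
F_2 = -2.272010 N
F_3 = 2.492224 N
F_4 = -9.843339 N
F_5 = -10.508609 N
F_6 = -7.886206 N
F_7 = -14.339400 N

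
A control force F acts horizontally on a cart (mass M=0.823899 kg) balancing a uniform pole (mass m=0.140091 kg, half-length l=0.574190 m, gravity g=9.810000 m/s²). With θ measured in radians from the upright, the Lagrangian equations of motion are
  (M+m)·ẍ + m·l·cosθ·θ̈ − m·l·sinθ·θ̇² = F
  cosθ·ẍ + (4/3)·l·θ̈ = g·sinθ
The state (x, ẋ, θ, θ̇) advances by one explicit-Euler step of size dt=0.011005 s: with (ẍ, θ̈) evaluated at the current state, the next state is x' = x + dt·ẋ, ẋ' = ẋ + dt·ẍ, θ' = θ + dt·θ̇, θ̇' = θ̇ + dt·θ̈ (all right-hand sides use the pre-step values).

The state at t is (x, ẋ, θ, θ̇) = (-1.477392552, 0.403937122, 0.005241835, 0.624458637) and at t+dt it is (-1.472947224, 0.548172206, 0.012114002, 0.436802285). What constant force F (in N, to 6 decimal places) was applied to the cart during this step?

F = 11.262582 N

ẍ = (ẋ'−ẋ)/dt = (0.548172206−0.403937122)/0.011005 = 13.106323
θ̈ = (θ̇'−θ̇)/dt = (0.436802285−0.624458637)/0.011005 = -17.051918
sinθ=0.005242, cosθ=0.999986
F = (M+m)·ẍ + m·l·cosθ·θ̈ − m·l·sinθ·θ̇² = 12.634364 + -1.371618 − 0.000164 = 11.262582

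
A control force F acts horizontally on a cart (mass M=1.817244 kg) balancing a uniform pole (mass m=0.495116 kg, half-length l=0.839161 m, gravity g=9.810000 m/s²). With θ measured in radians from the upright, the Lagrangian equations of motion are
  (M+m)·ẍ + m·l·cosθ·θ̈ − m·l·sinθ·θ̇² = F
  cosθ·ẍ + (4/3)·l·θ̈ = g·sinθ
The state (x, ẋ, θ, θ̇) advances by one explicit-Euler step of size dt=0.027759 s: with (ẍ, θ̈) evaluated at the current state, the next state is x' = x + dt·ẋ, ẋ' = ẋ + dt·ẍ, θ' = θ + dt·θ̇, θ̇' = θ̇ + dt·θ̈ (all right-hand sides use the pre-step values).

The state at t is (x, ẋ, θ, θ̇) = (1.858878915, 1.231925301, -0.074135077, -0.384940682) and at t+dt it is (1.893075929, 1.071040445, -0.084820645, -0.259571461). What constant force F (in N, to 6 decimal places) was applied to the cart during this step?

ẍ = (ẋ'−ẋ)/dt = (1.071040445−1.231925301)/0.027759 = -5.795773
θ̈ = (θ̇'−θ̇)/dt = (-0.259571461−-0.384940682)/0.027759 = 4.516345
sinθ=-0.074067, cosθ=0.997253
F = (M+m)·ẍ + m·l·cosθ·θ̈ − m·l·sinθ·θ̇² = -13.401913 + 1.871306 − -0.004560 = -11.526047

F = -11.526047 N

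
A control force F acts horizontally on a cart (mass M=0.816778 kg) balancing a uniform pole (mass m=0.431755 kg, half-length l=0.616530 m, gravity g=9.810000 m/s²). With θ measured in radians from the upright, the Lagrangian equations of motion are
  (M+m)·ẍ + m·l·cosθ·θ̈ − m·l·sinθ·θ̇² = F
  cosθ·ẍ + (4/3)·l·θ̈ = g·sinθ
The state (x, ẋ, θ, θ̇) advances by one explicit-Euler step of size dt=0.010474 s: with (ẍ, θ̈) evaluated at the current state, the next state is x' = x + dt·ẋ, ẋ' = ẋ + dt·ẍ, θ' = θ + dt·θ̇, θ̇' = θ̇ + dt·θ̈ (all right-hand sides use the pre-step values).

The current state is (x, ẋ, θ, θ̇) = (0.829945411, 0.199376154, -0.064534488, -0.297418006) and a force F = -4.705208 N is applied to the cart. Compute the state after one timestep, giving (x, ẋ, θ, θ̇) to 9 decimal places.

(0.832033677, 0.148454146, -0.067649644, -0.243661869)

sinθ=-0.064489703, cosθ=0.997918373
temp = (F + m·l·θ̇²·sinθ)/(M+m) = (-4.705208 + -0.001518506)/1.248533 = -3.769805448
θ̈ = (g·sinθ − cosθ·temp)/(l·(4/3 − m·cos²θ/(M+m))) = 5.132340724
ẍ = temp − m·l·θ̈·cosθ/(M+m) = -4.861753714
Euler: x'=0.829945411+0.010474·0.199376154=0.832033677, ẋ'=0.199376154+0.010474·-4.861753714=0.148454146
       θ'=-0.064534488+0.010474·-0.297418006=-0.067649644, θ̇'=-0.297418006+0.010474·5.132340724=-0.243661869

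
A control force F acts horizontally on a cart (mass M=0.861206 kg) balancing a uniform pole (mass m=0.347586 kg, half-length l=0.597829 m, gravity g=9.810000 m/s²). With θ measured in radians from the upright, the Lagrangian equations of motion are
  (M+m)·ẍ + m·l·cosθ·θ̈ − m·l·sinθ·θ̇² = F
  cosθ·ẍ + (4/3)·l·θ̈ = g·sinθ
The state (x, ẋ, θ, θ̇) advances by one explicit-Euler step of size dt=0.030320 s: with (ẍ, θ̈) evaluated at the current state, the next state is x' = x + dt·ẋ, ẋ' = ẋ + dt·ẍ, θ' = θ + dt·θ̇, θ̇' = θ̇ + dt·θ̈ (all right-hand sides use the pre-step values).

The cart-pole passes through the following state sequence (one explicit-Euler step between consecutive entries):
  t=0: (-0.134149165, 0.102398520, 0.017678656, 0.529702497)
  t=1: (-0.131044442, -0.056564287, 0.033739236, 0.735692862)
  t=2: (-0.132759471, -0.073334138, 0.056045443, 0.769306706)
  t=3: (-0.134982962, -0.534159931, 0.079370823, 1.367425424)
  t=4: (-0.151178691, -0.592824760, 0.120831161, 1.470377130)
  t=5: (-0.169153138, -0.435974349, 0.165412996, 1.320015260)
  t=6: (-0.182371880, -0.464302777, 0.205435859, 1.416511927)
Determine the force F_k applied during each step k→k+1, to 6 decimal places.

F_0 = -4.927003 N
F_1 = -0.442131 N
F_2 = -14.286256 N
F_3 = -1.666291 N
F_4 = 5.176144 N
F_5 = -0.536702 N

step 0→1:
  ẍ = (ẋ'−ẋ)/dt = (-0.056564287−0.102398520)/0.030320 = -5.242837
  θ̈ = (θ̇'−θ̇)/dt = (0.735692862−0.529702497)/0.030320 = 6.793877
  sinθ=0.017678, cosθ=0.999844
  F = (M+m)·ẍ + m·l·cosθ·θ̈ − m·l·sinθ·θ̇² = -6.337499 + 1.411527 − 0.001031 = -4.927003
step 1→2:
  ẍ = (ẋ'−ẋ)/dt = (-0.073334138−-0.056564287)/0.030320 = -0.553095
  θ̈ = (θ̇'−θ̇)/dt = (0.769306706−0.735692862)/0.030320 = 1.108636
  sinθ=0.033733, cosθ=0.999431
  F = (M+m)·ẍ + m·l·cosθ·θ̈ − m·l·sinθ·θ̇² = -0.668577 + 0.230240 − 0.003794 = -0.442131
step 2→3:
  ẍ = (ẋ'−ẋ)/dt = (-0.534159931−-0.073334138)/0.030320 = -15.198740
  θ̈ = (θ̇'−θ̇)/dt = (1.367425424−0.769306706)/0.030320 = 19.726871
  sinθ=0.056016, cosθ=0.998430
  F = (M+m)·ẍ + m·l·cosθ·θ̈ − m·l·sinθ·θ̇² = -18.372115 + 4.092748 − 0.006889 = -14.286256
step 3→4:
  ẍ = (ẋ'−ẋ)/dt = (-0.592824760−-0.534159931)/0.030320 = -1.934856
  θ̈ = (θ̇'−θ̇)/dt = (1.470377130−1.367425424)/0.030320 = 3.395505
  sinθ=0.079288, cosθ=0.996852
  F = (M+m)·ẍ + m·l·cosθ·θ̈ − m·l·sinθ·θ̇² = -2.338838 + 0.703354 − 0.030807 = -1.666291
step 4→5:
  ẍ = (ẋ'−ẋ)/dt = (-0.435974349−-0.592824760)/0.030320 = 5.173167
  θ̈ = (θ̇'−θ̇)/dt = (1.320015260−1.470377130)/0.030320 = -4.959165
  sinθ=0.120537, cosθ=0.992709
  F = (M+m)·ẍ + m·l·cosθ·θ̈ − m·l·sinθ·θ̇² = 6.253282 + -1.022986 − 0.054152 = 5.176144
step 5→6:
  ẍ = (ẋ'−ẋ)/dt = (-0.464302777−-0.435974349)/0.030320 = -0.934315
  θ̈ = (θ̇'−θ̇)/dt = (1.416511927−1.320015260)/0.030320 = 3.182608
  sinθ=0.164660, cosθ=0.986350
  F = (M+m)·ẍ + m·l·cosθ·θ̈ − m·l·sinθ·θ̇² = -1.129392 + 0.652309 − 0.059619 = -0.536702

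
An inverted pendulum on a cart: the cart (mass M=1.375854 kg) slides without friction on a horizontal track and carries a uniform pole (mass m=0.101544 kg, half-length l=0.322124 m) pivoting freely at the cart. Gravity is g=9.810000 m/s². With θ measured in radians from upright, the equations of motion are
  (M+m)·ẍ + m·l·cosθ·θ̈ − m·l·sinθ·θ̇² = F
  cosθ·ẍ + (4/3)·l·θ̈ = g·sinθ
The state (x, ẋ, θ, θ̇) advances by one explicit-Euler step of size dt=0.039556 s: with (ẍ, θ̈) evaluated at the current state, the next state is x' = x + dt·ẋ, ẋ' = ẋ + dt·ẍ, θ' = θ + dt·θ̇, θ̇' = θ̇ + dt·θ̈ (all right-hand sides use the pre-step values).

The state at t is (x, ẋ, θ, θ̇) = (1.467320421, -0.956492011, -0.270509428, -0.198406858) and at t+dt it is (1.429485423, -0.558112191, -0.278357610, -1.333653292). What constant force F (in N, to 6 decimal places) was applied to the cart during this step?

F = 13.975020 N

ẍ = (ẋ'−ẋ)/dt = (-0.558112191−-0.956492011)/0.039556 = 10.071287
θ̈ = (θ̇'−θ̇)/dt = (-1.333653292−-0.198406858)/0.039556 = -28.699728
sinθ=-0.267222, cosθ=0.963635
F = (M+m)·ẍ + m·l·cosθ·θ̈ − m·l·sinθ·θ̇² = 14.879299 + -0.904623 − -0.000344 = 13.975020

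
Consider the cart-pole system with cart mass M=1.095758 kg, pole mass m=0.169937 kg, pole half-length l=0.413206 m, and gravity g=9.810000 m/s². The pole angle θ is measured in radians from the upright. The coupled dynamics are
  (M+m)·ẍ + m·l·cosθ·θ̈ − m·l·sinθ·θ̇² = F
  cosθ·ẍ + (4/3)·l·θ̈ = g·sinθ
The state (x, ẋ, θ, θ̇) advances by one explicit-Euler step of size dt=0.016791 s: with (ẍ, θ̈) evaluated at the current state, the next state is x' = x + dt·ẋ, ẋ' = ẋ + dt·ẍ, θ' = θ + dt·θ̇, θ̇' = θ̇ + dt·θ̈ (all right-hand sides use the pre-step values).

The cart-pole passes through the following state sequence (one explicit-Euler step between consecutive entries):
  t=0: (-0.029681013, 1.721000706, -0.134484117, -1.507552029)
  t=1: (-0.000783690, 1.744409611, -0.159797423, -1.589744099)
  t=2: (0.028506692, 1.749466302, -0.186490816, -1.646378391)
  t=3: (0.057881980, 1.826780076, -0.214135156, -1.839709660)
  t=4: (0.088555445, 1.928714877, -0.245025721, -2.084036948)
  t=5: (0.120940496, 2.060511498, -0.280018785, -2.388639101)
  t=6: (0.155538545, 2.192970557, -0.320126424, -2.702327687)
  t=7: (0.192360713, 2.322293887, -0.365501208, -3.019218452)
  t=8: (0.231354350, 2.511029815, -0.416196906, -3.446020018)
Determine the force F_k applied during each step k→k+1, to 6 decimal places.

step 0→1:
  ẍ = (ẋ'−ẋ)/dt = (1.744409611−1.721000706)/0.016791 = 1.394134
  θ̈ = (θ̇'−θ̇)/dt = (-1.589744099−-1.507552029)/0.016791 = -4.895007
  sinθ=-0.134079, cosθ=0.990971
  F = (M+m)·ẍ + m·l·cosθ·θ̈ − m·l·sinθ·θ̇² = 1.764549 + -0.340619 − -0.021397 = 1.445327
step 1→2:
  ẍ = (ẋ'−ẋ)/dt = (1.749466302−1.744409611)/0.016791 = 0.301155
  θ̈ = (θ̇'−θ̇)/dt = (-1.646378391−-1.589744099)/0.016791 = -3.372896
  sinθ=-0.159118, cosθ=0.987260
  F = (M+m)·ẍ + m·l·cosθ·θ̈ − m·l·sinθ·θ̇² = 0.381170 + -0.233824 − -0.028238 = 0.175584
step 2→3:
  ẍ = (ẋ'−ẋ)/dt = (1.826780076−1.749466302)/0.016791 = 4.604477
  θ̈ = (θ̇'−θ̇)/dt = (-1.839709660−-1.646378391)/0.016791 = -11.513982
  sinθ=-0.185412, cosθ=0.982661
  F = (M+m)·ẍ + m·l·cosθ·θ̈ − m·l·sinθ·θ̇² = 5.827864 + -0.794482 − -0.035290 = 5.068672
step 3→4:
  ẍ = (ẋ'−ẋ)/dt = (1.928714877−1.826780076)/0.016791 = 6.070800
  θ̈ = (θ̇'−θ̇)/dt = (-2.084036948−-1.839709660)/0.016791 = -14.551086
  sinθ=-0.212502, cosθ=0.977161
  F = (M+m)·ẍ + m·l·cosθ·θ̈ − m·l·sinθ·θ̇² = 7.683781 + -0.998426 − -0.050503 = 6.735858
step 4→5:
  ẍ = (ẋ'−ẋ)/dt = (2.060511498−1.928714877)/0.016791 = 7.849242
  θ̈ = (θ̇'−θ̇)/dt = (-2.388639101−-2.084036948)/0.016791 = -18.140799
  sinθ=-0.242581, cosθ=0.970131
  F = (M+m)·ẍ + m·l·cosθ·θ̈ − m·l·sinθ·θ̇² = 9.934746 + -1.235781 − -0.073981 = 8.772947
step 5→6:
  ẍ = (ẋ'−ẋ)/dt = (2.192970557−2.060511498)/0.016791 = 7.888694
  θ̈ = (θ̇'−θ̇)/dt = (-2.702327687−-2.388639101)/0.016791 = -18.681948
  sinθ=-0.276374, cosθ=0.961050
  F = (M+m)·ẍ + m·l·cosθ·θ̈ − m·l·sinθ·θ̇² = 9.984680 + -1.260732 − -0.110727 = 8.834675
step 6→7:
  ẍ = (ẋ'−ẋ)/dt = (2.322293887−2.192970557)/0.016791 = 7.701943
  θ̈ = (θ̇'−θ̇)/dt = (-3.019218452−-2.702327687)/0.016791 = -18.872656
  sinθ=-0.314687, cosθ=0.949196
  F = (M+m)·ẍ + m·l·cosθ·θ̈ − m·l·sinθ·θ̇² = 9.748311 + -1.257892 − -0.161365 = 8.651784
step 7→8:
  ẍ = (ẋ'−ẋ)/dt = (2.511029815−2.322293887)/0.016791 = 11.240303
  θ̈ = (θ̇'−θ̇)/dt = (-3.446020018−-3.019218452)/0.016791 = -25.418472
  sinθ=-0.357417, cosθ=0.933945
  F = (M+m)·ẍ + m·l·cosθ·θ̈ − m·l·sinθ·θ̇² = 14.226795 + -1.666960 − -0.228781 = 12.788616

F_0 = 1.445327 N
F_1 = 0.175584 N
F_2 = 5.068672 N
F_3 = 6.735858 N
F_4 = 8.772947 N
F_5 = 8.834675 N
F_6 = 8.651784 N
F_7 = 12.788616 N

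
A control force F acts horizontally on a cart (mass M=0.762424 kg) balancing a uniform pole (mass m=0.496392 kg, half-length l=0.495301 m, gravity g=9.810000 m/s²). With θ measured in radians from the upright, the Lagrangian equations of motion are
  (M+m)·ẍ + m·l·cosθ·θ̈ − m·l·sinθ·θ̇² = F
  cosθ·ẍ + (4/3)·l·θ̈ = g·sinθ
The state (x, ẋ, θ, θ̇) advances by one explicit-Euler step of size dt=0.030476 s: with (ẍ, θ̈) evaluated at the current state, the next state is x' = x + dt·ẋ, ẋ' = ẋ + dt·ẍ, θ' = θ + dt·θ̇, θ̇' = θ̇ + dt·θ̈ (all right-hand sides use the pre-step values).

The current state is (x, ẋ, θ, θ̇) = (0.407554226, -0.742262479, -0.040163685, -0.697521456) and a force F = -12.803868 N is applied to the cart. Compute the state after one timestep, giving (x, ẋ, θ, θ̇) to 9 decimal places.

(0.384933035, -1.177254921, -0.061421349, -0.057551292)

sinθ=-0.040152888, cosθ=0.999193548
temp = (F + m·l·θ̇²·sinθ)/(M+m) = (-12.803868 + -0.004803147)/1.258816 = -10.175173454
θ̈ = (g·sinθ − cosθ·temp)/(l·(4/3 − m·cos²θ/(M+m))) = 20.999152262
ẍ = temp − m·l·θ̈·cosθ/(M+m) = -14.273278701
Euler: x'=0.407554226+0.030476·-0.742262479=0.384933035, ẋ'=-0.742262479+0.030476·-14.273278701=-1.177254921
       θ'=-0.040163685+0.030476·-0.697521456=-0.061421349, θ̇'=-0.697521456+0.030476·20.999152262=-0.057551292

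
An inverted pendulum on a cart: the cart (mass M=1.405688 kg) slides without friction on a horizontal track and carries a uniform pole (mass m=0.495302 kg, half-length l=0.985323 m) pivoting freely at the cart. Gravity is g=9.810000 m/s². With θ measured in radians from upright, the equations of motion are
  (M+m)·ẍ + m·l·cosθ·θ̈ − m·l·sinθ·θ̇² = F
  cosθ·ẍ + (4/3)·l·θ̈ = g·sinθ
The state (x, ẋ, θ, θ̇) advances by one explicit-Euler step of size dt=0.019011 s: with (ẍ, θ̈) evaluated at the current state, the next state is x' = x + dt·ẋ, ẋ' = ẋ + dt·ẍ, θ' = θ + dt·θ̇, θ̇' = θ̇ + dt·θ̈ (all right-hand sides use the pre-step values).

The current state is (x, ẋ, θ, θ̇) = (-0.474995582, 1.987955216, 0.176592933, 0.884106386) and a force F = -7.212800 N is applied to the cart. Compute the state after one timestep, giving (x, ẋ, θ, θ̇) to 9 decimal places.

(-0.437202565, 1.892022615, 0.193400680, 0.980930439)

sinθ=0.175676519, cosθ=0.984447947
temp = (F + m·l·θ̇²·sinθ)/(M+m) = (-7.212800 + 0.067014916)/1.900990 = -3.758980891
θ̈ = (g·sinθ − cosθ·temp)/(l·(4/3 − m·cos²θ/(M+m))) = 5.093054201
ẍ = temp − m·l·θ̈·cosθ/(M+m) = -5.046162795
Euler: x'=-0.474995582+0.019011·1.987955216=-0.437202565, ẋ'=1.987955216+0.019011·-5.046162795=1.892022615
       θ'=0.176592933+0.019011·0.884106386=0.193400680, θ̇'=0.884106386+0.019011·5.093054201=0.980930439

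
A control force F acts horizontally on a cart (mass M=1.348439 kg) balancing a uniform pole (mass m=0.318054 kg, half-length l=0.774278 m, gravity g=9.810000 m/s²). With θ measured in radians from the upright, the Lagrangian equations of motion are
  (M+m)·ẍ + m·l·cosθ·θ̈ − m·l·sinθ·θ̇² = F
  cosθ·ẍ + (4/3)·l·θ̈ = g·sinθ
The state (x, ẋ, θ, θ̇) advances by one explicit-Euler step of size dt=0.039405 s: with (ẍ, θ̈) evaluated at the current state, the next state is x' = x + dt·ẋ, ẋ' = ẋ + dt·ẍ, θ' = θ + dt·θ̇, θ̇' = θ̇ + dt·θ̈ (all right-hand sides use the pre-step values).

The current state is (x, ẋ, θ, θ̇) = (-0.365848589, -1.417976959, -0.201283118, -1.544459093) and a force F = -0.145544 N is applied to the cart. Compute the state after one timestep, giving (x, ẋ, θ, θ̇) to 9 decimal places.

(-0.421723971, -1.412620185, -0.262142529, -1.624404122)

sinθ=-0.199926708, cosθ=0.979810855
temp = (F + m·l·θ̇²·sinθ)/(M+m) = (-0.145544 + -0.117441453)/1.666493 = -0.157807715
θ̈ = (g·sinθ − cosθ·temp)/(l·(4/3 − m·cos²θ/(M+m))) = -2.028804186
ẍ = temp − m·l·θ̈·cosθ/(M+m) = 0.135941467
Euler: x'=-0.365848589+0.039405·-1.417976959=-0.421723971, ẋ'=-1.417976959+0.039405·0.135941467=-1.412620185
       θ'=-0.201283118+0.039405·-1.544459093=-0.262142529, θ̇'=-1.544459093+0.039405·-2.028804186=-1.624404122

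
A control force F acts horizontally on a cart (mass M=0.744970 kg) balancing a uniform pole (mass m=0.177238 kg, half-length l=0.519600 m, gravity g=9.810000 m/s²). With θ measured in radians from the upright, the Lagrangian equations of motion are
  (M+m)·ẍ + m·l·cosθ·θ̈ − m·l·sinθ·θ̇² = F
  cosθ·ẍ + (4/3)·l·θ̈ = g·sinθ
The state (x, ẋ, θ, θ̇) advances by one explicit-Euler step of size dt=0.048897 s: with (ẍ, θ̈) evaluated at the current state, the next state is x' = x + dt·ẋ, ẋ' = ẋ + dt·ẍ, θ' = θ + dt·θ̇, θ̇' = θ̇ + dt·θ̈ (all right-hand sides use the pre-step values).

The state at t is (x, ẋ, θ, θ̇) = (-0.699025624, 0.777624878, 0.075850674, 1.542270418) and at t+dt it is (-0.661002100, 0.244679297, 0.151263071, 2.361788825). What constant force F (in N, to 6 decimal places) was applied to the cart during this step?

F = -8.529021 N

ẍ = (ẋ'−ẋ)/dt = (0.244679297−0.777624878)/0.048897 = -10.899351
θ̈ = (θ̇'−θ̇)/dt = (2.361788825−1.542270418)/0.048897 = 16.760096
sinθ=0.075778, cosθ=0.997125
F = (M+m)·ẍ + m·l·cosθ·θ̈ − m·l·sinθ·θ̇² = -10.051469 + 1.539047 − 0.016599 = -8.529021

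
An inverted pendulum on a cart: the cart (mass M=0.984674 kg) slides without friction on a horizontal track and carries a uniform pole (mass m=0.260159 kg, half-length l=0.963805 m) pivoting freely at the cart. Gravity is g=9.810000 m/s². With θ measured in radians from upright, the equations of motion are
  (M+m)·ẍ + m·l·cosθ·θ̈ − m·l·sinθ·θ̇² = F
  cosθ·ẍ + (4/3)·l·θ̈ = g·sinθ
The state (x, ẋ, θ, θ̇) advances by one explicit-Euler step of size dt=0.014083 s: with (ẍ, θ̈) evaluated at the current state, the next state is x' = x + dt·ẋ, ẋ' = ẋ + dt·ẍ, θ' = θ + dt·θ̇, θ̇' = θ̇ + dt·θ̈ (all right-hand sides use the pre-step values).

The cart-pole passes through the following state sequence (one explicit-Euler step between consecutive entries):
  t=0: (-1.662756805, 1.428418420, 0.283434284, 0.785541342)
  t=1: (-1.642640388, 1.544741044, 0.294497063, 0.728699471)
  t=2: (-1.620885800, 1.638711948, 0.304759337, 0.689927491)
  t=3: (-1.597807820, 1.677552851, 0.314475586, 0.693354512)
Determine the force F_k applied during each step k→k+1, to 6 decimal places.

F_0 = 9.267121 N
F_1 = 7.607085 N
F_2 = 3.455640 N

step 0→1:
  ẍ = (ẋ'−ẋ)/dt = (1.544741044−1.428418420)/0.014083 = 8.259790
  θ̈ = (θ̇'−θ̇)/dt = (0.728699471−0.785541342)/0.014083 = -4.036205
  sinθ=0.279655, cosθ=0.960101
  F = (M+m)·ẍ + m·l·cosθ·θ̈ − m·l·sinθ·θ̇² = 10.282059 + -0.971668 − 0.043270 = 9.267121
step 1→2:
  ẍ = (ẋ'−ẋ)/dt = (1.638711948−1.544741044)/0.014083 = 6.672648
  θ̈ = (θ̇'−θ̇)/dt = (0.689927491−0.728699471)/0.014083 = -2.753105
  sinθ=0.290259, cosθ=0.956948
  F = (M+m)·ẍ + m·l·cosθ·θ̈ − m·l·sinθ·θ̇² = 8.306333 + -0.660601 − 0.038646 = 7.607085
step 2→3:
  ẍ = (ẋ'−ẋ)/dt = (1.677552851−1.638711948)/0.014083 = 2.757999
  θ̈ = (θ̇'−θ̇)/dt = (0.693354512−0.689927491)/0.014083 = 0.243345
  sinθ=0.300064, cosθ=0.953919
  F = (M+m)·ẍ + m·l·cosθ·θ̈ − m·l·sinθ·θ̇² = 3.433248 + 0.058205 − 0.035814 = 3.455640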